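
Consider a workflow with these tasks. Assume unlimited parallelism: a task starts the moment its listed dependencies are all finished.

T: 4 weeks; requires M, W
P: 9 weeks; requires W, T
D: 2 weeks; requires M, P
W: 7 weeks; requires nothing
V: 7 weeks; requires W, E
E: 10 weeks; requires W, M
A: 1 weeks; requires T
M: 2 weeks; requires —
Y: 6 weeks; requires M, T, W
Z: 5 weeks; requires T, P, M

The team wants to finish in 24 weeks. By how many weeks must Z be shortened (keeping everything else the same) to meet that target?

Current finish: 25 weeks; target: 24.
Z is on every critical path, so each week cut from Z cuts the finish by one (this holds down to a finish of 24).
Need 25 − 24 = 1 week off Z → Z becomes 4 weeks, finish becomes 24.

1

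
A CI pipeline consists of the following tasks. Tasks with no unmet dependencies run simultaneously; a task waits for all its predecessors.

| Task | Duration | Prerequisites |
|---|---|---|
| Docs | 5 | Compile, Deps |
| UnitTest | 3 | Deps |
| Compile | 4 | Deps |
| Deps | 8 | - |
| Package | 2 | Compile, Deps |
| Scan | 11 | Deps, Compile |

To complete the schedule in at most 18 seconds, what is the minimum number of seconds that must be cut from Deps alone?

Current finish: 23 seconds; target: 18.
Deps is on every critical path, so each second cut from Deps cuts the finish by one (this holds down to a finish of 16).
Need 23 − 18 = 5 seconds off Deps → Deps becomes 3 seconds, finish becomes 18.

5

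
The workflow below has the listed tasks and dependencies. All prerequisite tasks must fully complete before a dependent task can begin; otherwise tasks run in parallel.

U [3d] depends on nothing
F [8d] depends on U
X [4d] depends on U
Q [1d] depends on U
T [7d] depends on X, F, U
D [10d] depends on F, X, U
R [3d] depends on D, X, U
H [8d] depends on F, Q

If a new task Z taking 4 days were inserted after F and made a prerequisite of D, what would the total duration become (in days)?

28

Originally the plan takes 24 days.
With Z inserted, D now waits for max(F, X, U, Z).
New critical path: U→F→Z→D→R = 3+8+4+10+3 = 28 ⇒ 28 days.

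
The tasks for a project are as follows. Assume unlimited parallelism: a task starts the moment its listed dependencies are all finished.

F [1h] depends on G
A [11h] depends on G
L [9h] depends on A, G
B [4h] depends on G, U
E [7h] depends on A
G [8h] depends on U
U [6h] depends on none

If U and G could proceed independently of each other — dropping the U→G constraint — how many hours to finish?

28

Original critical path: U→G→A→L = 6+8+11+9 = 34 ⇒ 34 hours.
Without U→G, G's earliest start moves from 6 to 0.
New critical path: G→A→L = 8+11+9 = 28 ⇒ 28 hours.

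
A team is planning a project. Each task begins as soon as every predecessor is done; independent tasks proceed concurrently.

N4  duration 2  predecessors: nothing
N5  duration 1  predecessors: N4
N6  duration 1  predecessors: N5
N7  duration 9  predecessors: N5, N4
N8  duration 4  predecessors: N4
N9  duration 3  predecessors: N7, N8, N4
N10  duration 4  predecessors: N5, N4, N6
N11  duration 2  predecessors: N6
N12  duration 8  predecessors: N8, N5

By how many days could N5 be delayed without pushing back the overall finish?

0

N4→N5→N7→N9 = 2+1+9+3 = 15 sets the makespan at 15 days.
Longest path through N5: 15 days (earliest finish 3, latest finish 3).
Slack of N5 = 2 − 2 = 0 days.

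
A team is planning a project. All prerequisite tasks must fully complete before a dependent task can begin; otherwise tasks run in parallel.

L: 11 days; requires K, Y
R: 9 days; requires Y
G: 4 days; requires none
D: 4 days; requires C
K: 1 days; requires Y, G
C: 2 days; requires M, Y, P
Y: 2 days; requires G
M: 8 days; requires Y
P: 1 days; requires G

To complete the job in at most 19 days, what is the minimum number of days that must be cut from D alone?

Current finish: 20 days; target: 19.
D is on every critical path, so each day cut from D cuts the finish by one (this holds down to a finish of 18).
Need 20 − 19 = 1 day off D → D becomes 3 days, finish becomes 19.

1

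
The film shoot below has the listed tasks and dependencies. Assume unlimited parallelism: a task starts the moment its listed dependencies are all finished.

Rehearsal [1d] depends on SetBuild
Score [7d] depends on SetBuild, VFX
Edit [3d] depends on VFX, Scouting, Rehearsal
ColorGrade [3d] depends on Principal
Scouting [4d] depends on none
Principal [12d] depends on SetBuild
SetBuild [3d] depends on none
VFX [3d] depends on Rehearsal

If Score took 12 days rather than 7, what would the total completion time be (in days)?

The binding path is SetBuild→Principal→ColorGrade = 3+12+3 = 18; finish at 18 days.
Score is off the critical path — its longest chain is 14 days, giving 4 of slack.
The binding chain switches to SetBuild→Rehearsal→VFX→Score = 3+1+3+12 = 19; finish 19 days.

19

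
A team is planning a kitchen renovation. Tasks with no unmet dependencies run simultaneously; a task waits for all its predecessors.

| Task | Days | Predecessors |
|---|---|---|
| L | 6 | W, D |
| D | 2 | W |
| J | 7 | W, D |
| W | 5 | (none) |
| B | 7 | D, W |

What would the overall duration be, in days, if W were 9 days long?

18

Baseline: W→D→B = 5+2+7 = 14 → 14 days.
Since W is critical, the +4 change carries straight to that chain (now 18 days).
No other chain overtakes it, so the finish is 18 days.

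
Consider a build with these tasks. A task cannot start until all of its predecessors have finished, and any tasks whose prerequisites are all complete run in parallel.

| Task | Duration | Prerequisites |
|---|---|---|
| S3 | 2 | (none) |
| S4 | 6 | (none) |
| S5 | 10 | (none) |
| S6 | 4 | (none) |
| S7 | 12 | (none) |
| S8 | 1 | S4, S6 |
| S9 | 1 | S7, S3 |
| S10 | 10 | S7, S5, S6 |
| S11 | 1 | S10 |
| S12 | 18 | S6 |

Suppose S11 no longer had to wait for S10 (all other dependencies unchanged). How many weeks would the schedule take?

Original critical path: S7→S10→S11 = 12+10+1 = 23 ⇒ 23 weeks.
Without S10→S11, S11's earliest start moves from 22 to 0.
The longest chain is now S6→S12 = 4+18 = 22, so the schedule takes 22 weeks.

22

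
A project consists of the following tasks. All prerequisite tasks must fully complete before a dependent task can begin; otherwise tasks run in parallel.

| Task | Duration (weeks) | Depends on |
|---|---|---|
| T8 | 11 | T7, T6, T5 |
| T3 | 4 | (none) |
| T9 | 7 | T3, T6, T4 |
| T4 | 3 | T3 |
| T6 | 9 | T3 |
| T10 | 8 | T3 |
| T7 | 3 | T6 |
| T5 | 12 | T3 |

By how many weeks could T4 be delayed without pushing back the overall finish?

T3→T5→T8 = 4+12+11 = 27 sets the makespan at 27 weeks.
Longest path through T4: 14 weeks (earliest finish 7, latest finish 20).
Float = 27 − 14 = 13.

13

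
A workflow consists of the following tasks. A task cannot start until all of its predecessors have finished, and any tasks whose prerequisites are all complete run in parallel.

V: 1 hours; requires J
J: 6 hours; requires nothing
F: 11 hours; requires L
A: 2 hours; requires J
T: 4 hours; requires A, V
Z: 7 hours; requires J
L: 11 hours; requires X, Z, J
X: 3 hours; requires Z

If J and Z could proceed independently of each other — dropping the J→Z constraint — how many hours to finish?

Original critical path: J→Z→X→L→F = 6+7+3+11+11 = 38 ⇒ 38 hours.
Without J→Z, Z's earliest start moves from 6 to 0.
New critical path: Z→X→L→F = 7+3+11+11 = 32 ⇒ 32 hours.

32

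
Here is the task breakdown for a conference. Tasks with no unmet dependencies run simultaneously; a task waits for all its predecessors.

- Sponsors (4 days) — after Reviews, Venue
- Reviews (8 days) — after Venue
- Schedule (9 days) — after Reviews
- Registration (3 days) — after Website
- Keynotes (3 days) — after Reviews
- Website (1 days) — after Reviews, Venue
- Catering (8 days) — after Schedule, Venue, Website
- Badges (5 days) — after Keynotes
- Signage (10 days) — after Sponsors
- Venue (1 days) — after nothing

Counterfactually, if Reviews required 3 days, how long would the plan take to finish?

The binding path is Venue→Reviews→Schedule→Catering = 1+8+9+8 = 26; finish at 26 days.
Reviews is on the critical path; changing it to 3 makes that path 21 days.
That remains the longest chain; total 21 days.

21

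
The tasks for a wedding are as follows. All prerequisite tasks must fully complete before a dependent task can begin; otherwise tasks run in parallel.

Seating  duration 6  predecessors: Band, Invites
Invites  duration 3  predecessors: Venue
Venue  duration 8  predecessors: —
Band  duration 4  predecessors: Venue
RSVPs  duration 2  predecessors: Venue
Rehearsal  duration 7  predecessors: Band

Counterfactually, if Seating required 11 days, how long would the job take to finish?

23

The binding path is Venue→Band→Rehearsal = 8+4+7 = 19; finish at 19 days.
Seating is off the critical path — its longest chain is 18 days, giving 1 of slack.
Now Venue→Band→Seating = 8+4+11 = 23 is longest, so the finish becomes 23 days.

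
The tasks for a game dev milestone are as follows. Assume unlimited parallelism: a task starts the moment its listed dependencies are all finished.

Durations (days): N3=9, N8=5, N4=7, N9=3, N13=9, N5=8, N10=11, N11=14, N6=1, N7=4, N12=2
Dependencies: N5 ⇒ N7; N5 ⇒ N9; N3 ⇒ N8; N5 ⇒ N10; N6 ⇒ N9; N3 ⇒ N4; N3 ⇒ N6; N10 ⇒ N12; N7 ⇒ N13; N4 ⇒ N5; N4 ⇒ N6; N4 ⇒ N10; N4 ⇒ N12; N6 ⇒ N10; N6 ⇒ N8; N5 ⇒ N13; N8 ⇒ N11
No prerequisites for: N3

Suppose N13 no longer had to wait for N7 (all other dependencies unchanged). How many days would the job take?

Before: longest chain N3→N4→N5→N7→N13 = 9+7+8+4+9 = 37, finish 37.
Without N7→N13, N13's earliest start moves from 28 to 24.
After: N3→N4→N5→N10→N12 = 9+7+8+11+2 = 37 → 37 days.

37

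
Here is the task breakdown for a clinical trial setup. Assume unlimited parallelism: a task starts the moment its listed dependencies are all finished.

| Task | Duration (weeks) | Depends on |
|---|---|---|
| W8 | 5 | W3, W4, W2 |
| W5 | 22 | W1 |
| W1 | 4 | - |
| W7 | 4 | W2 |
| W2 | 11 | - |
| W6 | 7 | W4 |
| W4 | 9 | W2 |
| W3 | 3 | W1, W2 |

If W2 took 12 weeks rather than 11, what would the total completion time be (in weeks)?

Baseline: W2→W4→W6 = 11+9+7 = 27 → 27 weeks.
W2 is on the critical path; changing it to 12 makes that path 28 weeks.
No other chain overtakes it, so the finish is 28 weeks.

28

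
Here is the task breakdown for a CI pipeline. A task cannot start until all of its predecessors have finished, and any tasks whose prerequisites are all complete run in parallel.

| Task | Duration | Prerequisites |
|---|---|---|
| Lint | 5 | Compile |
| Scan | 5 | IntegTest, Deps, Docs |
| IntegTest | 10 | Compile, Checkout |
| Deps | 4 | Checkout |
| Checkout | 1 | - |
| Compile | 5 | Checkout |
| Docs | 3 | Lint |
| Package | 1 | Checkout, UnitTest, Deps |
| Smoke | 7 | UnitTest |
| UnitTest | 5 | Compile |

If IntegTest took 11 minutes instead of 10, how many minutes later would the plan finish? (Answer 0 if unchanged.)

1

Baseline: Checkout→Compile→IntegTest→Scan = 1+5+10+5 = 21 → 21 minutes.
IntegTest lies on that path, so at 11 minutes the path becomes 22 minutes.
That remains the longest chain; total 22 minutes.
Change in finish: 22 − 21 = +1 minutes.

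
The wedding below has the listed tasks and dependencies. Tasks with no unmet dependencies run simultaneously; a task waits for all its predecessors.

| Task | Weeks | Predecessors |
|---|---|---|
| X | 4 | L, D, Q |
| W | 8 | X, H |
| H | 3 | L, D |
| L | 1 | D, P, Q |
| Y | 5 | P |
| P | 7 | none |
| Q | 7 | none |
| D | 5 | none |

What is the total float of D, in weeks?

2

The longest chain is P→L→X→W = 7+1+4+8 = 20; overall finish 20 weeks.
The longest chain containing D totals 18 weeks.
Float = 20 − 18 = 2.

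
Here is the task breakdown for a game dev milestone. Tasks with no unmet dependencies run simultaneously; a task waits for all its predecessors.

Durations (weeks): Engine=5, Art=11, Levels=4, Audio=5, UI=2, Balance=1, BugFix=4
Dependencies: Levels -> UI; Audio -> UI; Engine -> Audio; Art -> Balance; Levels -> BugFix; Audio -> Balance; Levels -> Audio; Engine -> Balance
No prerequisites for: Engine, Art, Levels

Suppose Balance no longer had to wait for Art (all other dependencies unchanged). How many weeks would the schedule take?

Before: longest chain Engine→Audio→UI = 5+5+2 = 12, finish 12.
Without Art→Balance, Balance's earliest start moves from 11 to 10.
After: Engine→Audio→UI = 5+5+2 = 12 → 12 weeks.

12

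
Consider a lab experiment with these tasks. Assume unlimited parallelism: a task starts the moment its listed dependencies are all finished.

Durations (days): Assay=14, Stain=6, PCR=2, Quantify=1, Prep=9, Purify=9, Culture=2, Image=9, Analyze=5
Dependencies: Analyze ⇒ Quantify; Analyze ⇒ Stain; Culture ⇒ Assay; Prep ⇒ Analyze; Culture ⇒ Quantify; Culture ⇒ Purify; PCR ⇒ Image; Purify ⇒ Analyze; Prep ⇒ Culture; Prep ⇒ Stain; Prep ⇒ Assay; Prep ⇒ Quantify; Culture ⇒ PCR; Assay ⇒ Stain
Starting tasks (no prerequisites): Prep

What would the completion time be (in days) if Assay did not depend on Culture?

Before: longest chain Prep→Culture→Purify→Analyze→Stain = 9+2+9+5+6 = 31, finish 31.
Without Culture→Assay, Assay's earliest start moves from 11 to 9.
The longest chain is now Prep→Culture→Purify→Analyze→Stain = 9+2+9+5+6 = 31, so the job takes 31 days.

31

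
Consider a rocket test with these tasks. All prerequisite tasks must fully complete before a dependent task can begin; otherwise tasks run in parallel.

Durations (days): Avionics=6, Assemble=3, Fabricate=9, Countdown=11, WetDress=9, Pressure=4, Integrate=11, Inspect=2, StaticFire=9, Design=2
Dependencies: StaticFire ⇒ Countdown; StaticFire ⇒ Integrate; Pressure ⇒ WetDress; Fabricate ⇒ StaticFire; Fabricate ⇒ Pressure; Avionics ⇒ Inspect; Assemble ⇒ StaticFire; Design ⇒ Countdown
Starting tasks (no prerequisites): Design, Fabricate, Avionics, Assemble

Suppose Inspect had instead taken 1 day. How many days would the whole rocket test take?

29

As given, the longest chain is Fabricate→StaticFire→Integrate = 9+9+11 = 29, so the finish is 29 days.
Inspect is off the critical path — its longest chain is 8 days, giving 21 of slack.
That remains the longest chain; total 29 days.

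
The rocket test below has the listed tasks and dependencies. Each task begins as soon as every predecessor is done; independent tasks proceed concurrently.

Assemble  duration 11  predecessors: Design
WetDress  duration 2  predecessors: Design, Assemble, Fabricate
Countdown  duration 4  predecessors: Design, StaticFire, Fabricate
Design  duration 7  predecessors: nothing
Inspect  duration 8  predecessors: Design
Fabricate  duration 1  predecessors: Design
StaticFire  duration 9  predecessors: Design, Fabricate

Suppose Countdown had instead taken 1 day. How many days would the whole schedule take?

20

As given, the longest chain is Design→Fabricate→StaticFire→Countdown = 7+1+9+4 = 21, so the finish is 21 days.
Countdown lies on that path, so at 1 day the path becomes 18 days.
Now Design→Assemble→WetDress = 7+11+2 = 20 is longest, so the finish becomes 20 days.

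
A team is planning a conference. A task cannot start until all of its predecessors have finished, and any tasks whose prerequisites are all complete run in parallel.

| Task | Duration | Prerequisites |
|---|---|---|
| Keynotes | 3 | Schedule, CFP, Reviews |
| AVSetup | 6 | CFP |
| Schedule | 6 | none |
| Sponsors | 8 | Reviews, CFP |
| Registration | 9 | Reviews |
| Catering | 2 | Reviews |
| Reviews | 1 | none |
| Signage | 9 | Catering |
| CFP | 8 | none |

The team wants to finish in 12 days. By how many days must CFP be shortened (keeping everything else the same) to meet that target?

Current finish: 16 days; target: 12.
CFP is on every critical path, so each day cut from CFP cuts the finish by one (this holds down to a finish of 12).
Need 16 − 12 = 4 days off CFP → CFP becomes 4 days, finish becomes 12.

4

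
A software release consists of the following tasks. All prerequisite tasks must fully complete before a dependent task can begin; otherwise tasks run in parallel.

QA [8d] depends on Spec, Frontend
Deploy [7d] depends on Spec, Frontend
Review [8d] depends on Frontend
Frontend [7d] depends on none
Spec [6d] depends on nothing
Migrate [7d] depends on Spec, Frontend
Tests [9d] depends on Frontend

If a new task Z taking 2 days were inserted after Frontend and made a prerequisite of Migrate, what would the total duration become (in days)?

Originally the job takes 16 days.
With Z inserted, Migrate now waits for max(Spec, Frontend, Z).
New critical path: Frontend→Z→Migrate = 7+2+7 = 16 ⇒ 16 days.

16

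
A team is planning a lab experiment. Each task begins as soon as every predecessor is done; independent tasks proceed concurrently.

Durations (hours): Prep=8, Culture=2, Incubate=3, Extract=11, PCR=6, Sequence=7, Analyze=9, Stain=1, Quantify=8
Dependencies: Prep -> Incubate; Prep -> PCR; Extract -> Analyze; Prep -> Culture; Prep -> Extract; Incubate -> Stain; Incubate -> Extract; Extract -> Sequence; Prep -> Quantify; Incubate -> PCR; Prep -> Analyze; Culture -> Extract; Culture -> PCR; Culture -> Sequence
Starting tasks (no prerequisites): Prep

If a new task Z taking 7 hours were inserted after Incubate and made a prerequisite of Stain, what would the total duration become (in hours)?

Originally the job takes 31 hours.
With Z inserted, Stain now waits for max(Incubate, Z).
New critical path: Prep→Incubate→Extract→Analyze = 8+3+11+9 = 31 ⇒ 31 hours.

31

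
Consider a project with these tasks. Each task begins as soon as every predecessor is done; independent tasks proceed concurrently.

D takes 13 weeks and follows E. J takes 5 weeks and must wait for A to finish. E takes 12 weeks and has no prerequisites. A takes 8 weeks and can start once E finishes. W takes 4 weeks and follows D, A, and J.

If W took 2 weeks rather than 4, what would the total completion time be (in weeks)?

Actual critical path: E→A→J→W = 12+8+5+4 = 29 ⇒ 29 weeks.
W is on the critical path; changing it to 2 makes that path 27 weeks.
The critical path is still E→A→J→W; finish is now 27 weeks.

27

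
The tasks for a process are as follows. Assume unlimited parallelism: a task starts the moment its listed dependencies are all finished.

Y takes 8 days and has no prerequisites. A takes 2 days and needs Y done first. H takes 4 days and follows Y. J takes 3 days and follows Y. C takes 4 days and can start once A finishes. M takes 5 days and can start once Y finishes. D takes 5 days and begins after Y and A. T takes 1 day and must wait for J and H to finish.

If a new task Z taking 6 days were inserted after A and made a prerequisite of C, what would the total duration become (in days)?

Originally the schedule takes 15 days.
With Z inserted, C now waits for max(A, Z).
New critical path: Y→A→Z→C = 8+2+6+4 = 20 ⇒ 20 days.

20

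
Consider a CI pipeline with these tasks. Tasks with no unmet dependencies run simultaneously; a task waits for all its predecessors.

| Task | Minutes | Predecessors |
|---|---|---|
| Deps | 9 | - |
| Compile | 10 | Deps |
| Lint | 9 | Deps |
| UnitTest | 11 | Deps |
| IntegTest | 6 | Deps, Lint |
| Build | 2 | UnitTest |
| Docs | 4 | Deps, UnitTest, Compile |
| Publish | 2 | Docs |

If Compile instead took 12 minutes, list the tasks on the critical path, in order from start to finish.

Critical path before the change: Deps→UnitTest→Docs→Publish = 9+11+4+2 = 26 giving 26 minutes.
The longest path through Compile is only 25 minutes, so Compile has float 1.
The binding chain switches to Deps→Compile→Docs→Publish = 9+12+4+2 = 27; finish 27 minutes.

Deps, Compile, Docs, Publish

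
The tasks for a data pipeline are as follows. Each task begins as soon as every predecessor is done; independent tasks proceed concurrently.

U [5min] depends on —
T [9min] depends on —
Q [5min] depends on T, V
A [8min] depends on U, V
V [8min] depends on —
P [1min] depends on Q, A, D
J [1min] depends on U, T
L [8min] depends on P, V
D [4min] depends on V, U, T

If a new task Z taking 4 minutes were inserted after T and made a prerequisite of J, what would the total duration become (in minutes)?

Originally the project takes 25 minutes.
With Z inserted, J now waits for max(U, T, Z).
New critical path: V→A→P→L = 8+8+1+8 = 25 ⇒ 25 minutes.

25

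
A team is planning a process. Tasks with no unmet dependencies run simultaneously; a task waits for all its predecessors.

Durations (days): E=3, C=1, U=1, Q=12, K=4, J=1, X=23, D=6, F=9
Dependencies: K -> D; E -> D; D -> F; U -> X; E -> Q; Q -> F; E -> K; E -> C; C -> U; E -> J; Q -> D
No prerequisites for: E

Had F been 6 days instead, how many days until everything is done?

28

As given, the longest chain is E→Q→D→F = 3+12+6+9 = 30, so the finish is 30 days.
F lies on that path, so at 6 days the path becomes 27 days.
The binding chain switches to E→C→U→X = 3+1+1+23 = 28; finish 28 days.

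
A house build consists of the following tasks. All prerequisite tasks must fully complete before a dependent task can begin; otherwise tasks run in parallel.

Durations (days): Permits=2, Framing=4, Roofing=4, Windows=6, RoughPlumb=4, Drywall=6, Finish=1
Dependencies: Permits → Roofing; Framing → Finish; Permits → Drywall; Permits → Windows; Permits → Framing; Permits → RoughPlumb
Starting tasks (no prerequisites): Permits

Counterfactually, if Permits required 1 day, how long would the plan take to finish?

7

As given, the longest chain is Permits→Windows = 2+6 = 8, so the finish is 8 days.
Permits lies on that path, so at 1 day the path becomes 7 days.
No other chain overtakes it, so the finish is 7 days.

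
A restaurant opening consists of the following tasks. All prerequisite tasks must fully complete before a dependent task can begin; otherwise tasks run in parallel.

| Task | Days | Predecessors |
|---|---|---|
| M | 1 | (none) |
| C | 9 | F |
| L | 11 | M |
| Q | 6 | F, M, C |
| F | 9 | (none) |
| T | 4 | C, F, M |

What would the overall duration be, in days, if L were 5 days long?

24

Actual critical path: F→C→Q = 9+9+6 = 24 ⇒ 24 days.
L has 12 days of float (longest path through it is 12).
The critical path is still F→C→Q; finish is now 24 days.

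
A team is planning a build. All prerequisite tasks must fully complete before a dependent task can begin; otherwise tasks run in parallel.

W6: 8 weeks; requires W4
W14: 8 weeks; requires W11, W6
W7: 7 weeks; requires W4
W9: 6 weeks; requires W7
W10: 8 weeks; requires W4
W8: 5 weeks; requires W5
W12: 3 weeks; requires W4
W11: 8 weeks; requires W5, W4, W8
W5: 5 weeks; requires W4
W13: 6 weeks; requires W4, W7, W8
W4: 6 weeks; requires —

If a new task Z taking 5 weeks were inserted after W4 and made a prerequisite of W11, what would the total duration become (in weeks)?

Originally the plan takes 32 weeks.
With Z inserted, W11 now waits for max(W5, W4, W8, Z).
New critical path: W4→W5→W8→W11→W14 = 6+5+5+8+8 = 32 ⇒ 32 weeks.

32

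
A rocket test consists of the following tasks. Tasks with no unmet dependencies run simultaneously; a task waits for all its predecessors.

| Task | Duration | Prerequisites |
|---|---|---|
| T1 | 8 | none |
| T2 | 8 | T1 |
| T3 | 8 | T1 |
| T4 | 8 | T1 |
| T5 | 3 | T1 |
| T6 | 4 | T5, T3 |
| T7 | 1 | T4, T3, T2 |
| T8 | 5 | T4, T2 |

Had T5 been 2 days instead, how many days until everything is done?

21

Actual critical path: T1→T2→T8 = 8+8+5 = 21 ⇒ 21 days.
The longest path through T5 is only 15 days, so T5 has float 6.
That remains the longest chain; total 21 days.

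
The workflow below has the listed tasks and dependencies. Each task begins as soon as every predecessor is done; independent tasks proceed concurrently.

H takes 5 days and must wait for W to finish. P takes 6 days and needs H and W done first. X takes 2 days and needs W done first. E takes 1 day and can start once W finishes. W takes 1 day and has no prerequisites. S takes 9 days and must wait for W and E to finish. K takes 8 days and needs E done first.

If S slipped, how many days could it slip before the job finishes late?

1

The longest chain is W→H→P = 1+5+6 = 12; overall finish 12 days.
The longest chain containing S totals 11 days.
Float = 12 − 11 = 1.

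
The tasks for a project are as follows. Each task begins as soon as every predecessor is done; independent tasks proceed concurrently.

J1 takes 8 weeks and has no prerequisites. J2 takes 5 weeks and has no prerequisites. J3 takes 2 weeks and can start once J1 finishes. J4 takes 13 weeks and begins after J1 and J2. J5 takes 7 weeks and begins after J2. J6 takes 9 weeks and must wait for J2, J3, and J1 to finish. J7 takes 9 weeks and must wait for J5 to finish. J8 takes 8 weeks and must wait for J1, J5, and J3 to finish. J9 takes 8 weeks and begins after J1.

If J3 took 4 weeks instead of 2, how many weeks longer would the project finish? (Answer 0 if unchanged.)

As given, the longest chain is J1→J4 = 8+13 = 21, so the finish is 21 weeks.
J3 is off the critical path — its longest chain is 19 weeks, giving 2 of slack.
Now J1→J3→J6 = 8+4+9 = 21 is longest, so the finish becomes 21 weeks.
Change in finish: 21 − 21 = +0 weeks.

0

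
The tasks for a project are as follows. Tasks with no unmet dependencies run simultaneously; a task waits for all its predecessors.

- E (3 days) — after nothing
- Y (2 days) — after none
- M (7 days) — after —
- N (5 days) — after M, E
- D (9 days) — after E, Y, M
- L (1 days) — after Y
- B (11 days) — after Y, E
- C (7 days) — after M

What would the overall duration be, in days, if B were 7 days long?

Critical path before the change: M→D = 7+9 = 16 giving 16 days.
B has 2 days of float (longest path through it is 14).
That remains the longest chain; total 16 days.

16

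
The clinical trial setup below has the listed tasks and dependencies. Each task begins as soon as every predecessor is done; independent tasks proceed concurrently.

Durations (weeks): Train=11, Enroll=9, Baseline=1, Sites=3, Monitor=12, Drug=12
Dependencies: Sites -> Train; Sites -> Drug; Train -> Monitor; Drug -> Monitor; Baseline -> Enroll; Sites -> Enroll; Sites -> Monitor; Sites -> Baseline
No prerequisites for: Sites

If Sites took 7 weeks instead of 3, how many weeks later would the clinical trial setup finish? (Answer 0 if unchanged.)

4

Actual critical path: Sites→Drug→Monitor = 3+12+12 = 27 ⇒ 27 weeks.
Sites lies on that path, so at 7 weeks the path becomes 31 weeks.
That remains the longest chain; total 31 weeks.
Change in finish: 31 − 27 = +4 weeks.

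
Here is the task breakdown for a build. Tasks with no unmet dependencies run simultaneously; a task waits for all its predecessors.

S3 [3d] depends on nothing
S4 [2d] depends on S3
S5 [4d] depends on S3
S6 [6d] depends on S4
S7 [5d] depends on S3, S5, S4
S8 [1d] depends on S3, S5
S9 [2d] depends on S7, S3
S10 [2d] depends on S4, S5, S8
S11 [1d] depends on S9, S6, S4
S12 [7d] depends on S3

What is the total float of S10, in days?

The longest chain is S3→S5→S7→S9→S11 = 3+4+5+2+1 = 15; overall finish 15 days.
S10 finishes as early as 10 and must finish by 15.
So S10 can slip 15 − 10 = 5 days.

5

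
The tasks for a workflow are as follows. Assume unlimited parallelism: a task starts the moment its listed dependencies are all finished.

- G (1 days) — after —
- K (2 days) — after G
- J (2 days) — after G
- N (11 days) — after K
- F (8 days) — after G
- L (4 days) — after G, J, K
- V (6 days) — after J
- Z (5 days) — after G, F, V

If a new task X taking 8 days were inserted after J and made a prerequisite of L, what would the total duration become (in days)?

Originally the job takes 14 days.
With X inserted, L now waits for max(G, J, K, X).
New critical path: G→J→X→L = 1+2+8+4 = 15 ⇒ 15 days.

15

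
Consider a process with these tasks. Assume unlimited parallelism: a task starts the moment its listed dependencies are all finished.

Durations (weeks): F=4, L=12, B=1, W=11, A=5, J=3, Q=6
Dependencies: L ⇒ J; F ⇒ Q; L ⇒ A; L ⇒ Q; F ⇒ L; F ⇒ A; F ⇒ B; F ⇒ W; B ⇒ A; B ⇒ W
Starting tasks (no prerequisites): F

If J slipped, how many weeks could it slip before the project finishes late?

3

F→L→Q = 4+12+6 = 22 sets the makespan at 22 weeks.
The longest chain containing J totals 19 weeks.
So J can slip 22 − 19 = 3 weeks.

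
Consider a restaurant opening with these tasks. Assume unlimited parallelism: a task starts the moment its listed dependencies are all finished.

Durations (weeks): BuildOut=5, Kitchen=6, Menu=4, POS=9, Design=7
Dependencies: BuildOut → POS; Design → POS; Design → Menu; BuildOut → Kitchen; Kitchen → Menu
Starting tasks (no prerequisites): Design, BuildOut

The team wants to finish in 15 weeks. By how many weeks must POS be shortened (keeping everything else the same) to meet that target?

Current finish: 16 weeks; target: 15.
POS is on every critical path, so each week cut from POS cuts the finish by one (this holds down to a finish of 15).
Need 16 − 15 = 1 week off POS → POS becomes 8 weeks, finish becomes 15.

1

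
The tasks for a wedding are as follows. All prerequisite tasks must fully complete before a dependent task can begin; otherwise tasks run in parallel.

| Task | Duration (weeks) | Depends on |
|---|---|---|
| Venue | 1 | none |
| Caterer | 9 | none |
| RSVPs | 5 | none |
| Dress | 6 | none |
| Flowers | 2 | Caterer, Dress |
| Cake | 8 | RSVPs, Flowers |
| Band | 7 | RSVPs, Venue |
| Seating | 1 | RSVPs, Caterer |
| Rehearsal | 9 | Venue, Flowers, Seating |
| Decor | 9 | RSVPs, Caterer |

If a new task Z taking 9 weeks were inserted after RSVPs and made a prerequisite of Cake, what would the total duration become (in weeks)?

22

Originally the project takes 20 weeks.
With Z inserted, Cake now waits for max(RSVPs, Flowers, Z).
New critical path: RSVPs→Z→Cake = 5+9+8 = 22 ⇒ 22 weeks.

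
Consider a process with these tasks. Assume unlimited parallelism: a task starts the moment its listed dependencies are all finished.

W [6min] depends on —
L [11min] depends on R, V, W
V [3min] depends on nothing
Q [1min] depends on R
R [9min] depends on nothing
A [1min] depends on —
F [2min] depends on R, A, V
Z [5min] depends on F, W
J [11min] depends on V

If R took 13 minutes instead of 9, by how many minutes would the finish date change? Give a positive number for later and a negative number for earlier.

Critical path before the change: R→L = 9+11 = 20 giving 20 minutes.
Since R is critical, the +4 change carries straight to that chain (now 24 minutes).
The critical path is still R→L; finish is now 24 minutes.
Change in finish: 24 − 20 = +4 minutes.

4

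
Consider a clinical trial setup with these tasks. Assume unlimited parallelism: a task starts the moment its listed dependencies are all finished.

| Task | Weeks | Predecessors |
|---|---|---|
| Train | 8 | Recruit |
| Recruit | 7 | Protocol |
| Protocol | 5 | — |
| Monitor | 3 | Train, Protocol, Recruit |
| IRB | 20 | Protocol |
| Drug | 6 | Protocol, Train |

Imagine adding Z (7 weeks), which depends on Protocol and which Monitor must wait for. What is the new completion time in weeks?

Originally the plan takes 26 weeks.
With Z inserted, Monitor now waits for max(Train, Protocol, Recruit, Z).
New critical path: Protocol→Recruit→Train→Drug = 5+7+8+6 = 26 ⇒ 26 weeks.

26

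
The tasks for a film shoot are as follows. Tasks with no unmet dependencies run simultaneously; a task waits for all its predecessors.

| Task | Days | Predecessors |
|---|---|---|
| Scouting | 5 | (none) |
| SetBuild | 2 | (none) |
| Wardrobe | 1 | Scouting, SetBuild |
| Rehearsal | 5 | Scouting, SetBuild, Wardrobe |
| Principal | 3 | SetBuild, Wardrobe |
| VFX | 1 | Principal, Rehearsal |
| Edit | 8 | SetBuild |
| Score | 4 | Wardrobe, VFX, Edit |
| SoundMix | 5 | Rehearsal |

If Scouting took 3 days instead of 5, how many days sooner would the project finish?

2

Critical path before the change: Scouting→Wardrobe→Rehearsal→VFX→Score = 5+1+5+1+4 = 16 giving 16 days.
Since Scouting is critical, the -2 change carries straight to that chain (now 14 days).
No other chain overtakes it, so the finish is 14 days.
Change in finish: 14 − 16 = -2 days.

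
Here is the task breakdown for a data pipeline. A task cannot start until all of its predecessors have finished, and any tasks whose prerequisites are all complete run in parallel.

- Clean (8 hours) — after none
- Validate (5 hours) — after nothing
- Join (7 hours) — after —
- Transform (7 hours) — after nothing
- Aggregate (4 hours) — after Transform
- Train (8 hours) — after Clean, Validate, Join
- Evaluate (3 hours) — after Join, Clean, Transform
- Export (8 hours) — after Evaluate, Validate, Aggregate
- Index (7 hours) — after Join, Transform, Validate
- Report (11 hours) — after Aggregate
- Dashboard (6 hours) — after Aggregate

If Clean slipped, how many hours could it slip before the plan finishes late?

3

The longest chain is Transform→Aggregate→Report = 7+4+11 = 22; overall finish 22 hours.
Longest path through Clean: 19 hours (earliest finish 8, latest finish 11).
Float = 22 − 19 = 3.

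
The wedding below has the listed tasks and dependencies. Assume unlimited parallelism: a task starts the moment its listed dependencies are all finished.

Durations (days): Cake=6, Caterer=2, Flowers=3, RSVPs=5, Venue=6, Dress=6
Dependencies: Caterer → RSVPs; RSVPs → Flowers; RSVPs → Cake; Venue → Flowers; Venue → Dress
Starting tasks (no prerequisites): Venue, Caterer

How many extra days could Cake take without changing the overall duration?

The longest chain is Caterer→RSVPs→Cake = 2+5+6 = 13; overall finish 13 days.
Longest path through Cake: 13 days (earliest finish 13, latest finish 13).
Float = 13 − 13 = 0.

0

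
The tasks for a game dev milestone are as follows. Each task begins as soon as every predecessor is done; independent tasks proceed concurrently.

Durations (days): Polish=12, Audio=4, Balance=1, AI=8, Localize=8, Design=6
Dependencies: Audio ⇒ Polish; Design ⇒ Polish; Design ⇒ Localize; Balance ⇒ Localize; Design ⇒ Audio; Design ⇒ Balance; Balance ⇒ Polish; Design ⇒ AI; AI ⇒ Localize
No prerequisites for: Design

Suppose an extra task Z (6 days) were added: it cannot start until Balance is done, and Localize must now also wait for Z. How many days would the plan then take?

22

Originally the plan takes 22 days.
With Z inserted, Localize now waits for max(AI, Design, Balance, Z).
New critical path: Design→Audio→Polish = 6+4+12 = 22 ⇒ 22 days.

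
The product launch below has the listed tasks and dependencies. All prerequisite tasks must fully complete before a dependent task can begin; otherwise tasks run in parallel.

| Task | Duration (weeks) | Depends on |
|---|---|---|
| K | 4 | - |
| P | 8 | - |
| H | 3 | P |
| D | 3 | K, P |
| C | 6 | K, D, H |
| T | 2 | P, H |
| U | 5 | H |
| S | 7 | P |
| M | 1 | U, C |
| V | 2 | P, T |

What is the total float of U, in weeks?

P→H→C→M = 8+3+6+1 = 18 sets the makespan at 18 weeks.
U finishes as early as 16 and must finish by 17.
So U can slip 17 − 16 = 1 week.

1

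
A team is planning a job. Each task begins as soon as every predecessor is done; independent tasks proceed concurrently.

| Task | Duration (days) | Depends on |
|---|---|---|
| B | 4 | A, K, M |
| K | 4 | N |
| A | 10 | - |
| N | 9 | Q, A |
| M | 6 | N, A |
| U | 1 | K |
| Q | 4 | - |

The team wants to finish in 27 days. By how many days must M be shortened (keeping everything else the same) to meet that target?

2

Current finish: 29 days; target: 27.
M is on every critical path, so each day cut from M cuts the finish by one (this holds down to a finish of 27).
Need 29 − 27 = 2 days off M → M becomes 4 days, finish becomes 27.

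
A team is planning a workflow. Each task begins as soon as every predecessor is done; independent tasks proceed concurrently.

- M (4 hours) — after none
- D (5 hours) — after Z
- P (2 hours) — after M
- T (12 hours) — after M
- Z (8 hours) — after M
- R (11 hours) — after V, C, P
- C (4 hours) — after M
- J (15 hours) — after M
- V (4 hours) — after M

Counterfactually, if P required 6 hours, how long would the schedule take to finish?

Critical path before the change: M→V→R = 4+4+11 = 19 giving 19 hours.
The longest path through P is only 17 hours, so P has float 2.
New critical path: M→P→R = 4+6+11 = 21 ⇒ 21 hours.

21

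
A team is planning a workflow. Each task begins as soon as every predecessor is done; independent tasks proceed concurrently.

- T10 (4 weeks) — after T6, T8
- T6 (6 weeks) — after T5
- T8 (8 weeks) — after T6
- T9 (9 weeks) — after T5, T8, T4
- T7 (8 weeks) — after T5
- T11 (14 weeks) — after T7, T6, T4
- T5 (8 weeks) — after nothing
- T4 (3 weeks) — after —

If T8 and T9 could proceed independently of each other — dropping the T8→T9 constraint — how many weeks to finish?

30

Original critical path: T5→T6→T8→T9 = 8+6+8+9 = 31 ⇒ 31 weeks.
Without T8→T9, T9's earliest start moves from 22 to 8.
New critical path: T5→T7→T11 = 8+8+14 = 30 ⇒ 30 weeks.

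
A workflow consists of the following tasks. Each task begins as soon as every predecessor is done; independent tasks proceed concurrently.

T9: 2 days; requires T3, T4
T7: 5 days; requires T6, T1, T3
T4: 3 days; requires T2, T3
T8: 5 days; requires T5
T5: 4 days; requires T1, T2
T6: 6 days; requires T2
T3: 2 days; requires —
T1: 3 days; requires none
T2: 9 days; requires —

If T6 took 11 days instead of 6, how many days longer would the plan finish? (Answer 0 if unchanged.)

The binding path is T2→T6→T7 = 9+6+5 = 20; finish at 20 days.
T6 lies on that path, so at 11 days the path becomes 25 days.
No other chain overtakes it, so the finish is 25 days.
Change in finish: 25 − 20 = +5 days.

5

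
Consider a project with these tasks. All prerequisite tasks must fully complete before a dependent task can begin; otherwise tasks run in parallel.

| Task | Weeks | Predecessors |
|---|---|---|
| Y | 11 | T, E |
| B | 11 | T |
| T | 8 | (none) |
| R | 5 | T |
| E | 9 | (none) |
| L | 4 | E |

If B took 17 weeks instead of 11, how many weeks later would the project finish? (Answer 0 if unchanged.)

Baseline: E→Y = 9+11 = 20 → 20 weeks.
B has 1 week of float (longest path through it is 19).
New critical path: T→B = 8+17 = 25 ⇒ 25 weeks.
Change in finish: 25 − 20 = +5 weeks.

5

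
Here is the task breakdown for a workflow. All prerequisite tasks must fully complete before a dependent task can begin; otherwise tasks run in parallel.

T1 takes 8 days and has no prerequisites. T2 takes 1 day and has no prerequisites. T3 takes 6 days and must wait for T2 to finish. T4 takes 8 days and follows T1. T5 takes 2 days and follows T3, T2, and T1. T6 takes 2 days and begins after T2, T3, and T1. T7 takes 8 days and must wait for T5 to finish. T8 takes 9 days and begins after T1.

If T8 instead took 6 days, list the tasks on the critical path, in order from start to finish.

As given, the longest chain is T1→T5→T7 = 8+2+8 = 18, so the finish is 18 days.
T8 has 1 day of float (longest path through it is 17).
No other chain overtakes it, so the finish is 18 days.

T1, T5, T7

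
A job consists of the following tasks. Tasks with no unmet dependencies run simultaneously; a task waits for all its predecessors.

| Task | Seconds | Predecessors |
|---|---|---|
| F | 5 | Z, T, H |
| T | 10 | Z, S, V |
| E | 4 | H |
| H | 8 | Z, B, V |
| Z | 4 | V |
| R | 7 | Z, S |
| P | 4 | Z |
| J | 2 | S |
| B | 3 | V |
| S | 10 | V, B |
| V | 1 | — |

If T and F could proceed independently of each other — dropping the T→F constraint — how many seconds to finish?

Before: longest chain V→B→S→T→F = 1+3+10+10+5 = 29, finish 29.
Without T→F, F's earliest start moves from 24 to 13.
New critical path: V→B→S→T = 1+3+10+10 = 24 ⇒ 24 seconds.

24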